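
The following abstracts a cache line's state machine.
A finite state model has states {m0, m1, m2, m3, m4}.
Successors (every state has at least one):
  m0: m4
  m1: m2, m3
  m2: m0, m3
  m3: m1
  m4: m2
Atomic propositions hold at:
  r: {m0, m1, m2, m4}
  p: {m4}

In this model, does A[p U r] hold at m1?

A[p U r]: least fixpoint, start Z0 = Sat(r) = {m0, m1, m2, m4}, add states in Sat(p) with every successor in Z. Already a fixed point.
Sat(A[p U r]) = {m0, m1, m2, m4}
m1 ∈ Sat(A[p U r]) = {m0, m1, m2, m4}, so the formula holds at m1.

Yes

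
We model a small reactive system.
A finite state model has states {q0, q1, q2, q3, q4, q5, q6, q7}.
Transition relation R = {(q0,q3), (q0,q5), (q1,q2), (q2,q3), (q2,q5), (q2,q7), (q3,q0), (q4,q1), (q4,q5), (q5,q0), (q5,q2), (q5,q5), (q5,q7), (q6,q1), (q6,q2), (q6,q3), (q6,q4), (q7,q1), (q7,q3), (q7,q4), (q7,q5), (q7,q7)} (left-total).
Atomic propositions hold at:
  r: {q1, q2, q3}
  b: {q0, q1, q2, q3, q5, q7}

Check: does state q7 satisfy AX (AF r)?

AF r: least fixpoint, start Z0 = {q1, q2, q3}, add states with every successor in Z. Already a fixed point.
Sat(AF r) = {q1, q2, q3}
Sat(AX (AF r)) = {s : every successor in {q1, q2, q3}} = {q1}
q7 ∉ Sat(AX (AF r)) = {q1}, so the formula does not hold at q7.

No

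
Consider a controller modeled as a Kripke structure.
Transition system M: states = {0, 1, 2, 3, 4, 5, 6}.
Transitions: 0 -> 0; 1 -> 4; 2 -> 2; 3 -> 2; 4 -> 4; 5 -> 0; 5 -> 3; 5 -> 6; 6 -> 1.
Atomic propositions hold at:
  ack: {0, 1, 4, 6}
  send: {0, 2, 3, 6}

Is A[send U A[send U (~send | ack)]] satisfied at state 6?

Sat(~send) = {1, 4, 5}
Sat(~send | ack) = {0, 1, 4, 5, 6}
A[send U (~send | ack)]: least fixpoint, start Z0 = Sat((~send | ack)) = {0, 1, 4, 5, 6}, add states in Sat(send) with every successor in Z. Already a fixed point.
Sat(A[send U (~send | ack)]) = {0, 1, 4, 5, 6}
A[send U A[send U (~send | ack)]]: least fixpoint, start Z0 = Sat(A[send U (~send | ack)]) = {0, 1, 4, 5, 6}, add states in Sat(send) with every successor in Z. Already a fixed point.
Sat(A[send U A[send U (~send | ack)]]) = {0, 1, 4, 5, 6}
6 ∈ Sat(A[send U A[send U (~send | ack)]]) = {0, 1, 4, 5, 6}, so the formula holds at 6.

Yes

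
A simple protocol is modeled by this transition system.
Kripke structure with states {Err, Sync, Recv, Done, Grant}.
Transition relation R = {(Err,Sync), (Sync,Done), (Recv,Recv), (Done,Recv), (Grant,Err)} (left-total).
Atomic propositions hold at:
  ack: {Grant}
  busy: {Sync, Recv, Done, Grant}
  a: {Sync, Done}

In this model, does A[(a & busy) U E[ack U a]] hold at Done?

Yes

Sat(a & busy) = {Sync, Done}
E[ack U a]: least fixpoint, start Z0 = Sat(a) = {Sync, Done}, add states in Sat(ack) with some successor in Z. Already a fixed point.
Sat(E[ack U a]) = {Sync, Done}
A[(a & busy) U E[ack U a]]: least fixpoint, start Z0 = Sat(E[ack U a]) = {Sync, Done}, add states in Sat(a & busy) with every successor in Z. Already a fixed point.
Sat(A[(a & busy) U E[ack U a]]) = {Sync, Done}
Done ∈ Sat(A[(a & busy) U E[ack U a]]) = {Sync, Done}, so the formula holds at Done.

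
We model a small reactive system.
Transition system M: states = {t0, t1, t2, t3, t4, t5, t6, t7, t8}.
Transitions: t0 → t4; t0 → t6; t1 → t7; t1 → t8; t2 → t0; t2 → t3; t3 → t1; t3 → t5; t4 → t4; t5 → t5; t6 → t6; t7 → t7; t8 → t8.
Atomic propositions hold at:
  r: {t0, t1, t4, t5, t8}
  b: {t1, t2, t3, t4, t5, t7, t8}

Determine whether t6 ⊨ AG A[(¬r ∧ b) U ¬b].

Sat(¬r) = {t2, t3, t6, t7}
Sat(¬r ∧ b) = {t2, t3, t7}
Sat(¬b) = {t0, t6}
A[(¬r ∧ b) U ¬b]: least fixpoint, start Z0 = Sat(¬b) = {t0, t6}, add states in Sat(¬r ∧ b) with every successor in Z. Already a fixed point.
Sat(A[(¬r ∧ b) U ¬b]) = {t0, t6}
AG A[(¬r ∧ b) U ¬b]: greatest fixpoint, start Z0 = {t0, t6}, keep only states in Sat with every successor in Z. Z1 = {t6}; fixed.
Sat(AG A[(¬r ∧ b) U ¬b]) = {t6}
t6 ∈ Sat(AG A[(¬r ∧ b) U ¬b]) = {t6}, so the formula holds at t6.

Yes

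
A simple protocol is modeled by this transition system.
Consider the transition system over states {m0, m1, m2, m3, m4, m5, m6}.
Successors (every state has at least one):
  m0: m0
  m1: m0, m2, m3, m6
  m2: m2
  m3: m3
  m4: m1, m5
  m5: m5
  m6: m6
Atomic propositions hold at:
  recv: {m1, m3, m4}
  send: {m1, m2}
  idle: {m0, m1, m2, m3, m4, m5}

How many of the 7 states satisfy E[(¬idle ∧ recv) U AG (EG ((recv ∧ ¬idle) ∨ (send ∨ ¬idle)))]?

2

Sat(¬idle) = {m6}
Sat(¬idle ∧ recv) = ∅
Sat(recv ∧ ¬idle) = ∅
Sat(send ∨ ¬idle) = {m1, m2, m6}
Sat((recv ∧ ¬idle) ∨ (send ∨ ¬idle)) = {m1, m2, m6}
EG ((recv ∧ ¬idle) ∨ (send ∨ ¬idle)): greatest fixpoint, start Z0 = {m1, m2, m6}, keep only states in Sat with some successor in Z. Already a fixed point.
Sat(EG ((recv ∧ ¬idle) ∨ (send ∨ ¬idle))) = {m1, m2, m6}
AG (EG ((recv ∧ ¬idle) ∨ (send ∨ ¬idle))): greatest fixpoint, start Z0 = {m1, m2, m6}, keep only states in Sat with every successor in Z. Z1 = {m2, m6}; fixed.
Sat(AG (EG ((recv ∧ ¬idle) ∨ (send ∨ ¬idle)))) = {m2, m6}
E[(¬idle ∧ recv) U AG (EG ((recv ∧ ¬idle) ∨ (send ∨ ¬idle)))]: least fixpoint, start Z0 = Sat(AG (EG ((recv ∧ ¬idle) ∨ (send ∨ ¬idle)))) = {m2, m6}, add states in Sat(¬idle ∧ recv) with some successor in Z. Already a fixed point.
Sat(E[(¬idle ∧ recv) U AG (EG ((recv ∧ ¬idle) ∨ (send ∨ ¬idle)))]) = {m2, m6}
|Sat(E[(¬idle ∧ recv) U AG (EG ((recv ∧ ¬idle) ∨ (send ∨ ¬idle)))])| = |{m2, m6}| = 2.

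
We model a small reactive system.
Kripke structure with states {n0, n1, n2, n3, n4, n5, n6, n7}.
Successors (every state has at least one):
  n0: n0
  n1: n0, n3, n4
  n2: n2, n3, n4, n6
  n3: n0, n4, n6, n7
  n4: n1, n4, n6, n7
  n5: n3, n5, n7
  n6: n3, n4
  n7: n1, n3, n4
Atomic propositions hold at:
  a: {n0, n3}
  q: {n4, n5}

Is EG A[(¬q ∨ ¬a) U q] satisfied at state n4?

Yes

Sat(¬q) = {n0, n1, n2, n3, n6, n7}
Sat(¬a) = {n1, n2, n4, n5, n6, n7}
Sat(¬q ∨ ¬a) = {n0, n1, n2, n3, n4, n5, n6, n7}
A[(¬q ∨ ¬a) U q]: least fixpoint, start Z0 = Sat(q) = {n4, n5}, add states in Sat(¬q ∨ ¬a) with every successor in Z. Already a fixed point.
Sat(A[(¬q ∨ ¬a) U q]) = {n4, n5}
EG A[(¬q ∨ ¬a) U q]: greatest fixpoint, start Z0 = {n4, n5}, keep only states in Sat with some successor in Z. Already a fixed point.
Sat(EG A[(¬q ∨ ¬a) U q]) = {n4, n5}
n4 ∈ Sat(EG A[(¬q ∨ ¬a) U q]) = {n4, n5}, so the formula holds at n4.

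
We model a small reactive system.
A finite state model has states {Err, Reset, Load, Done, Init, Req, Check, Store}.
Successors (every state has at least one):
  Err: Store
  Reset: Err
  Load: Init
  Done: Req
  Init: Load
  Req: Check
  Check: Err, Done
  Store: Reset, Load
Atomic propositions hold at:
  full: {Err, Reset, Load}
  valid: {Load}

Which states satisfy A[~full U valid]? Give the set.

{Load, Init}

Sat(~full) = {Done, Init, Req, Check, Store}
A[~full U valid]: least fixpoint, start Z0 = Sat(valid) = {Load}, add states in Sat(~full) with every successor in Z. Z1 = {Load, Init}; fixed.
Sat(A[~full U valid]) = {Load, Init}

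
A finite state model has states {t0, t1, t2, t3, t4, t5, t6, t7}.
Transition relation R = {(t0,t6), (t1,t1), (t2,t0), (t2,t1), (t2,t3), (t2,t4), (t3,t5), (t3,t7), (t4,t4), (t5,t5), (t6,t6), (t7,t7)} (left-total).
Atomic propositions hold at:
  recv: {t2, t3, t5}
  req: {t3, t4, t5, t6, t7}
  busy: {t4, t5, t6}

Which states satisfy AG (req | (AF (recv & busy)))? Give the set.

{t3, t4, t5, t6, t7}

Sat(recv & busy) = {t5}
AF (recv & busy): least fixpoint, start Z0 = {t5}, add states with every successor in Z. Already a fixed point.
Sat(AF (recv & busy)) = {t5}
Sat(req | (AF (recv & busy))) = {t3, t4, t5, t6, t7}
AG (req | (AF (recv & busy))): greatest fixpoint, start Z0 = {t3, t4, t5, t6, t7}, keep only states in Sat with every successor in Z. Already a fixed point.
Sat(AG (req | (AF (recv & busy)))) = {t3, t4, t5, t6, t7}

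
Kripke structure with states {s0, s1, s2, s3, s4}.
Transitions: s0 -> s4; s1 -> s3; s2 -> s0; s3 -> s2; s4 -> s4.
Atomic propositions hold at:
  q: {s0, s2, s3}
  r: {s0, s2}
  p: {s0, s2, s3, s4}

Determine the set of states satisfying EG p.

EG p: greatest fixpoint, start Z0 = {s0, s2, s3, s4}, keep only states in Sat with some successor in Z. Already a fixed point.
Sat(EG p) = {s0, s2, s3, s4}

{s0, s2, s3, s4}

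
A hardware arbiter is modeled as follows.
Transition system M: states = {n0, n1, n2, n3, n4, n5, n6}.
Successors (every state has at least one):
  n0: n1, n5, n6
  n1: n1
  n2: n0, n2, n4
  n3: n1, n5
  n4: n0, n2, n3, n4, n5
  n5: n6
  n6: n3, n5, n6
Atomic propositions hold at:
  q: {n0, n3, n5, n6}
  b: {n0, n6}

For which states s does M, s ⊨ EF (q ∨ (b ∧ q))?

Sat(b ∧ q) = {n0, n6}
Sat(q ∨ (b ∧ q)) = {n0, n3, n5, n6}
EF (q ∨ (b ∧ q)): least fixpoint, start Z0 = {n0, n3, n5, n6}, add states with some successor in Z. Z1 = {n0, n2, n3, n4, n5, n6}; fixed.
Sat(EF (q ∨ (b ∧ q))) = {n0, n2, n3, n4, n5, n6}

{n0, n2, n3, n4, n5, n6}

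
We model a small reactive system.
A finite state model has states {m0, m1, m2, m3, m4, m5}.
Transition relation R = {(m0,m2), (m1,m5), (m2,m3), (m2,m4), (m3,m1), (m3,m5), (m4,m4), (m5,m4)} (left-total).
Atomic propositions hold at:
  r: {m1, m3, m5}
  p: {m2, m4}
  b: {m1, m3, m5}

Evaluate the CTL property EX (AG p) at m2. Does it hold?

Yes

AG p: greatest fixpoint, start Z0 = {m2, m4}, keep only states in Sat with every successor in Z. Z1 = {m4}; fixed.
Sat(AG p) = {m4}
Sat(EX (AG p)) = {s : some successor in {m4}} = {m2, m4, m5}
m2 ∈ Sat(EX (AG p)) = {m2, m4, m5}, so the formula holds at m2.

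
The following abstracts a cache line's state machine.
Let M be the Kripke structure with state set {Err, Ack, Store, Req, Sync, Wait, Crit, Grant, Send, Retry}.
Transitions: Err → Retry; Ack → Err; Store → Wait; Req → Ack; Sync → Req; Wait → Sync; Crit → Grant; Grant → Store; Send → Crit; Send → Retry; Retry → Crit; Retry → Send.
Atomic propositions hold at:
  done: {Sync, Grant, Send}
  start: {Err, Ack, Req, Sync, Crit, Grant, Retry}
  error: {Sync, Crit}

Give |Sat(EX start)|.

8

Sat(EX start) = {s : some successor in {Err, Ack, Req, Sync, Crit, Grant, Retry}} = {Err, Ack, Req, Sync, Wait, Crit, Send, Retry}
|Sat(EX start)| = |{Err, Ack, Req, Sync, Wait, Crit, Send, Retry}| = 8.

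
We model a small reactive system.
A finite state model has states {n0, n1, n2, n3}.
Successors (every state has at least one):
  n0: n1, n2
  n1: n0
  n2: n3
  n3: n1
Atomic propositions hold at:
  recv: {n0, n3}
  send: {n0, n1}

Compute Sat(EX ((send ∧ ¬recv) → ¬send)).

Sat(¬recv) = {n1, n2}
Sat(send ∧ ¬recv) = {n1}
Sat(¬send) = {n2, n3}
Sat((send ∧ ¬recv) → ¬send) = {n0, n2, n3}
Sat(EX ((send ∧ ¬recv) → ¬send)) = {s : some successor in {n0, n2, n3}} = {n0, n1, n2}

{n0, n1, n2}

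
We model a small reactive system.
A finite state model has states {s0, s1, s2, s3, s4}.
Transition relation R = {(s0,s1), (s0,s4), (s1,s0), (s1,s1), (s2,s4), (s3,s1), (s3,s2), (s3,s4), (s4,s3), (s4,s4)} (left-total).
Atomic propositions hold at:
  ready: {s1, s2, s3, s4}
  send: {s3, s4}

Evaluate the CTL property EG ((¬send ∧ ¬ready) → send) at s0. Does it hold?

Sat(¬send) = {s0, s1, s2}
Sat(¬ready) = {s0}
Sat(¬send ∧ ¬ready) = {s0}
Sat((¬send ∧ ¬ready) → send) = {s1, s2, s3, s4}
EG ((¬send ∧ ¬ready) → send): greatest fixpoint, start Z0 = {s1, s2, s3, s4}, keep only states in Sat with some successor in Z. Already a fixed point.
Sat(EG ((¬send ∧ ¬ready) → send)) = {s1, s2, s3, s4}
s0 ∉ Sat(EG ((¬send ∧ ¬ready) → send)) = {s1, s2, s3, s4}, so the formula does not hold at s0.

No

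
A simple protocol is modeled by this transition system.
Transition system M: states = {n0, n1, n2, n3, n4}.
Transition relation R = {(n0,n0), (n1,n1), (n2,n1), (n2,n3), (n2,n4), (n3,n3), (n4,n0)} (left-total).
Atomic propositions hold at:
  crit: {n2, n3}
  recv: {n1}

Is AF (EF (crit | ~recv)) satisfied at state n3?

Sat(~recv) = {n0, n2, n3, n4}
Sat(crit | ~recv) = {n0, n2, n3, n4}
EF (crit | ~recv): least fixpoint, start Z0 = {n0, n2, n3, n4}, add states with some successor in Z. Already a fixed point.
Sat(EF (crit | ~recv)) = {n0, n2, n3, n4}
AF (EF (crit | ~recv)): least fixpoint, start Z0 = {n0, n2, n3, n4}, add states with every successor in Z. Already a fixed point.
Sat(AF (EF (crit | ~recv))) = {n0, n2, n3, n4}
n3 ∈ Sat(AF (EF (crit | ~recv))) = {n0, n2, n3, n4}, so the formula holds at n3.

Yes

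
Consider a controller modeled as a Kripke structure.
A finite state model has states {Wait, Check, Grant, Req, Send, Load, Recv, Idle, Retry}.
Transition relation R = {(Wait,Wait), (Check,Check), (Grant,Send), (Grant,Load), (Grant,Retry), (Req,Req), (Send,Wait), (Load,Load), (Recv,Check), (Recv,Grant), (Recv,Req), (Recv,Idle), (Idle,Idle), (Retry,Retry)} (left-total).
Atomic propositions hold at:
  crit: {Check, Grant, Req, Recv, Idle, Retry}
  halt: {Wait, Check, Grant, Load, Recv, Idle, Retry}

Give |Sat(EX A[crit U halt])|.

8

A[crit U halt]: least fixpoint, start Z0 = Sat(halt) = {Wait, Check, Grant, Load, Recv, Idle, Retry}, add states in Sat(crit) with every successor in Z. Already a fixed point.
Sat(A[crit U halt]) = {Wait, Check, Grant, Load, Recv, Idle, Retry}
Sat(EX A[crit U halt]) = {s : some successor in {Wait, Check, Grant, Load, Recv, Idle, Retry}} = {Wait, Check, Grant, Send, Load, Recv, Idle, Retry}
|Sat(EX A[crit U halt])| = |{Wait, Check, Grant, Send, Load, Recv, Idle, Retry}| = 8.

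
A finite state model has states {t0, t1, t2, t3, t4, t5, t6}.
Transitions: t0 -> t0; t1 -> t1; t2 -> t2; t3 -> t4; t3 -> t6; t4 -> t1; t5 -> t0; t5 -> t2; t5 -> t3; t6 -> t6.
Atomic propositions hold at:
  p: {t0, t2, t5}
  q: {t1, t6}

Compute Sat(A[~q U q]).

{t1, t3, t4, t6}

Sat(~q) = {t0, t2, t3, t4, t5}
A[~q U q]: least fixpoint, start Z0 = Sat(q) = {t1, t6}, add states in Sat(~q) with every successor in Z. Z1 = {t1, t4, t6}; Z2 = {t1, t3, t4, t6}; fixed.
Sat(A[~q U q]) = {t1, t3, t4, t6}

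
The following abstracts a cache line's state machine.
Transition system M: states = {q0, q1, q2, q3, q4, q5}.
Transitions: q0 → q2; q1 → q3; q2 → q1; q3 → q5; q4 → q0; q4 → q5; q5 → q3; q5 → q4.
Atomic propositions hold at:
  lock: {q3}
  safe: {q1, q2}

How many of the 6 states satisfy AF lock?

AF lock: least fixpoint, start Z0 = {q3}, add states with every successor in Z. Z1 = {q1, q3}; Z2 = {q1, q2, q3}; Z3 = {q0, q1, q2, q3}; fixed.
Sat(AF lock) = {q0, q1, q2, q3}
|Sat(AF lock)| = |{q0, q1, q2, q3}| = 4.

4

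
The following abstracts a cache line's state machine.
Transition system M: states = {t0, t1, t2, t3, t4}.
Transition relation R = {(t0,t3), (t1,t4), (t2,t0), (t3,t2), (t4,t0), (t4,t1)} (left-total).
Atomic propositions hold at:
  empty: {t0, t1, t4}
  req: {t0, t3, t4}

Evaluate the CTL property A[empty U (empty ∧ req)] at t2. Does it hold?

Sat(empty ∧ req) = {t0, t4}
A[empty U (empty ∧ req)]: least fixpoint, start Z0 = Sat((empty ∧ req)) = {t0, t4}, add states in Sat(empty) with every successor in Z. Z1 = {t0, t1, t4}; fixed.
Sat(A[empty U (empty ∧ req)]) = {t0, t1, t4}
t2 ∉ Sat(A[empty U (empty ∧ req)]) = {t0, t1, t4}, so the formula does not hold at t2.

No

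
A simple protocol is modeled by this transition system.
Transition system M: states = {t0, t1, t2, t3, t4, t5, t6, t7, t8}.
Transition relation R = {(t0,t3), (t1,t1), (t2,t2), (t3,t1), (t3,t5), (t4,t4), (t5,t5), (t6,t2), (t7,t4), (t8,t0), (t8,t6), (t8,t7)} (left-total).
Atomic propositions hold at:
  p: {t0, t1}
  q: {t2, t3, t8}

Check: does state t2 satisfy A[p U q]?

Yes

A[p U q]: least fixpoint, start Z0 = Sat(q) = {t2, t3, t8}, add states in Sat(p) with every successor in Z. Z1 = {t0, t2, t3, t8}; fixed.
Sat(A[p U q]) = {t0, t2, t3, t8}
t2 ∈ Sat(A[p U q]) = {t0, t2, t3, t8}, so the formula holds at t2.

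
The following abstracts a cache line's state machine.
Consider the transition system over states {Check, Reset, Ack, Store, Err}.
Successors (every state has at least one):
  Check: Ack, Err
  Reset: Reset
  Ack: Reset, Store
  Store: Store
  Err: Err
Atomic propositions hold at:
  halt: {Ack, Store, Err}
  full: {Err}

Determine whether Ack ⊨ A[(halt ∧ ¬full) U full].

Sat(¬full) = {Check, Reset, Ack, Store}
Sat(halt ∧ ¬full) = {Ack, Store}
A[(halt ∧ ¬full) U full]: least fixpoint, start Z0 = Sat(full) = {Err}, add states in Sat(halt ∧ ¬full) with every successor in Z. Already a fixed point.
Sat(A[(halt ∧ ¬full) U full]) = {Err}
Ack ∉ Sat(A[(halt ∧ ¬full) U full]) = {Err}, so the formula does not hold at Ack.

No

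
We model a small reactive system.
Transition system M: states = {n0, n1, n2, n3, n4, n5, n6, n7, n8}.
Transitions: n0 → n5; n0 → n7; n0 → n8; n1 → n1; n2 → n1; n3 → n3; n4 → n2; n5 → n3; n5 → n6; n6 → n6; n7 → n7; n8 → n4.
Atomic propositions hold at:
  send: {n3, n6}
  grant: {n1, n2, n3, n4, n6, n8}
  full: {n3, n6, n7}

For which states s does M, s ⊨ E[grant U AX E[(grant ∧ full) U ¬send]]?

Sat(grant ∧ full) = {n3, n6}
Sat(¬send) = {n0, n1, n2, n4, n5, n7, n8}
E[(grant ∧ full) U ¬send]: least fixpoint, start Z0 = Sat(¬send) = {n0, n1, n2, n4, n5, n7, n8}, add states in Sat(grant ∧ full) with some successor in Z. Already a fixed point.
Sat(E[(grant ∧ full) U ¬send]) = {n0, n1, n2, n4, n5, n7, n8}
Sat(AX E[(grant ∧ full) U ¬send]) = {s : every successor in {n0, n1, n2, n4, n5, n7, n8}} = {n0, n1, n2, n4, n7, n8}
E[grant U AX E[(grant ∧ full) U ¬send]]: least fixpoint, start Z0 = Sat(AX E[(grant ∧ full) U ¬send]) = {n0, n1, n2, n4, n7, n8}, add states in Sat(grant) with some successor in Z. Already a fixed point.
Sat(E[grant U AX E[(grant ∧ full) U ¬send]]) = {n0, n1, n2, n4, n7, n8}

{n0, n1, n2, n4, n7, n8}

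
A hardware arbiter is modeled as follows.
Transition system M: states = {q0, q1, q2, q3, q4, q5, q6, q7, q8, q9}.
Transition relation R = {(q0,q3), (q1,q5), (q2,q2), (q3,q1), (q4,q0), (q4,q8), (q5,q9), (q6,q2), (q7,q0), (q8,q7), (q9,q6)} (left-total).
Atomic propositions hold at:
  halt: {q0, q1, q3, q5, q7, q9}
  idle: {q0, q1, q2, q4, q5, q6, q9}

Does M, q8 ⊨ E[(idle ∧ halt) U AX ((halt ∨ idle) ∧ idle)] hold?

No

Sat(idle ∧ halt) = {q0, q1, q5, q9}
Sat(halt ∨ idle) = {q0, q1, q2, q3, q4, q5, q6, q7, q9}
Sat((halt ∨ idle) ∧ idle) = {q0, q1, q2, q4, q5, q6, q9}
Sat(AX ((halt ∨ idle) ∧ idle)) = {s : every successor in {q0, q1, q2, q4, q5, q6, q9}} = {q1, q2, q3, q5, q6, q7, q9}
E[(idle ∧ halt) U AX ((halt ∨ idle) ∧ idle)]: least fixpoint, start Z0 = Sat(AX ((halt ∨ idle) ∧ idle)) = {q1, q2, q3, q5, q6, q7, q9}, add states in Sat(idle ∧ halt) with some successor in Z. Z1 = {q0, q1, q2, q3, q5, q6, q7, q9}; fixed.
Sat(E[(idle ∧ halt) U AX ((halt ∨ idle) ∧ idle)]) = {q0, q1, q2, q3, q5, q6, q7, q9}
q8 ∉ Sat(E[(idle ∧ halt) U AX ((halt ∨ idle) ∧ idle)]) = {q0, q1, q2, q3, q5, q6, q7, q9}, so the formula does not hold at q8.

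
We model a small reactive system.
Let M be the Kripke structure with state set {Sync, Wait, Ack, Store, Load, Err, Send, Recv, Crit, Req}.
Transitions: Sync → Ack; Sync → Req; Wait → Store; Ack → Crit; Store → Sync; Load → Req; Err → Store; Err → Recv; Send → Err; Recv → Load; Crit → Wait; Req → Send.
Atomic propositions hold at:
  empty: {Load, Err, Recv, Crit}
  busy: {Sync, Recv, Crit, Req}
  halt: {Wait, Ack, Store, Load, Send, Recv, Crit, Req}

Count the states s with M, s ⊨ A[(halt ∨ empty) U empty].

Sat(halt ∨ empty) = {Wait, Ack, Store, Load, Err, Send, Recv, Crit, Req}
A[(halt ∨ empty) U empty]: least fixpoint, start Z0 = Sat(empty) = {Load, Err, Recv, Crit}, add states in Sat(halt ∨ empty) with every successor in Z. Z1 = {Ack, Load, Err, Send, Recv, Crit}; Z2 = {Ack, Load, Err, Send, Recv, Crit, Req}; fixed.
Sat(A[(halt ∨ empty) U empty]) = {Ack, Load, Err, Send, Recv, Crit, Req}
|Sat(A[(halt ∨ empty) U empty])| = |{Ack, Load, Err, Send, Recv, Crit, Req}| = 7.

7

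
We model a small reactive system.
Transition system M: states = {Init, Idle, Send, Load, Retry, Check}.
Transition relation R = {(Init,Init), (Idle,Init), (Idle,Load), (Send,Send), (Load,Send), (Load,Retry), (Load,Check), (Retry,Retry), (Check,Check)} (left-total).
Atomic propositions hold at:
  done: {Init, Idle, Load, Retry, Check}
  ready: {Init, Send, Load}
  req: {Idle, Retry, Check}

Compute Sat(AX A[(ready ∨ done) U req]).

{Retry, Check}

Sat(ready ∨ done) = {Init, Idle, Send, Load, Retry, Check}
A[(ready ∨ done) U req]: least fixpoint, start Z0 = Sat(req) = {Idle, Retry, Check}, add states in Sat(ready ∨ done) with every successor in Z. Already a fixed point.
Sat(A[(ready ∨ done) U req]) = {Idle, Retry, Check}
Sat(AX A[(ready ∨ done) U req]) = {s : every successor in {Idle, Retry, Check}} = {Retry, Check}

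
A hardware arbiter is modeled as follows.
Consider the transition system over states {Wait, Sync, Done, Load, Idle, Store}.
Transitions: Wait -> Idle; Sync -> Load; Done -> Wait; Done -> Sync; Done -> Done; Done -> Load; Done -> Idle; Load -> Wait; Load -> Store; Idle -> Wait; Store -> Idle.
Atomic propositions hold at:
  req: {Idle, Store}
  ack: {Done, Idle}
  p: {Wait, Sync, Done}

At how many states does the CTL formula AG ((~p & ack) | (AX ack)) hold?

Sat(~p) = {Load, Idle, Store}
Sat(~p & ack) = {Idle}
Sat(AX ack) = {s : every successor in {Done, Idle}} = {Wait, Store}
Sat((~p & ack) | (AX ack)) = {Wait, Idle, Store}
AG ((~p & ack) | (AX ack)): greatest fixpoint, start Z0 = {Wait, Idle, Store}, keep only states in Sat with every successor in Z. Already a fixed point.
Sat(AG ((~p & ack) | (AX ack))) = {Wait, Idle, Store}
|Sat(AG ((~p & ack) | (AX ack)))| = |{Wait, Idle, Store}| = 3.

3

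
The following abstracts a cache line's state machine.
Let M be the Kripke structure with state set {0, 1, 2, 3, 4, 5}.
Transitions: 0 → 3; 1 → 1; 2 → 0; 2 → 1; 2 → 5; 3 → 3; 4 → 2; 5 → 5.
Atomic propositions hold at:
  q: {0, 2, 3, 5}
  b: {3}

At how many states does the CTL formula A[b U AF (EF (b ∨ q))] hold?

Sat(b ∨ q) = {0, 2, 3, 5}
EF (b ∨ q): least fixpoint, start Z0 = {0, 2, 3, 5}, add states with some successor in Z. Z1 = {0, 2, 3, 4, 5}; fixed.
Sat(EF (b ∨ q)) = {0, 2, 3, 4, 5}
AF (EF (b ∨ q)): least fixpoint, start Z0 = {0, 2, 3, 4, 5}, add states with every successor in Z. Already a fixed point.
Sat(AF (EF (b ∨ q))) = {0, 2, 3, 4, 5}
A[b U AF (EF (b ∨ q))]: least fixpoint, start Z0 = Sat(AF (EF (b ∨ q))) = {0, 2, 3, 4, 5}, add states in Sat(b) with every successor in Z. Already a fixed point.
Sat(A[b U AF (EF (b ∨ q))]) = {0, 2, 3, 4, 5}
|Sat(A[b U AF (EF (b ∨ q))])| = |{0, 2, 3, 4, 5}| = 5.

5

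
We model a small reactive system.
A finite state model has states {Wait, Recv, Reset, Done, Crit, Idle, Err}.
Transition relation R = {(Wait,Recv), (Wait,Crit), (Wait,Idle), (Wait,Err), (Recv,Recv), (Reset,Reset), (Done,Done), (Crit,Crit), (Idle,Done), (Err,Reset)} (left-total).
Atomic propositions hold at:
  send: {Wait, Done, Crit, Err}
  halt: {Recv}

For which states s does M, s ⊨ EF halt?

EF halt: least fixpoint, start Z0 = {Recv}, add states with some successor in Z. Z1 = {Wait, Recv}; fixed.
Sat(EF halt) = {Wait, Recv}

{Wait, Recv}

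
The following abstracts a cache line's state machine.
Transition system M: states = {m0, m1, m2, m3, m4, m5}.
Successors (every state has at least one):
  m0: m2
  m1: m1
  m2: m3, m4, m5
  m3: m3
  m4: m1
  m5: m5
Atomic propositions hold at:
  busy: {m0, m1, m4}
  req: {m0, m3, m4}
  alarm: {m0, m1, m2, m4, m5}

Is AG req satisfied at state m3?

Yes

AG req: greatest fixpoint, start Z0 = {m0, m3, m4}, keep only states in Sat with every successor in Z. Z1 = {m3}; fixed.
Sat(AG req) = {m3}
m3 ∈ Sat(AG req) = {m3}, so the formula holds at m3.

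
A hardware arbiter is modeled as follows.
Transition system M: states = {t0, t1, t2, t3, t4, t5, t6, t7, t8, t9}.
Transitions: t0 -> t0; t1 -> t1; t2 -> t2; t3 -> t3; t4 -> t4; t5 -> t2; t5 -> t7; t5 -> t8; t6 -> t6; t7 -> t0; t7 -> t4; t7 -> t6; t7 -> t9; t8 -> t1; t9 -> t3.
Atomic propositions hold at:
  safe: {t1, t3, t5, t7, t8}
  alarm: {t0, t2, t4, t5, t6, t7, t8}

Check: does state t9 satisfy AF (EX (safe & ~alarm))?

Yes

Sat(~alarm) = {t1, t3, t9}
Sat(safe & ~alarm) = {t1, t3}
Sat(EX (safe & ~alarm)) = {s : some successor in {t1, t3}} = {t1, t3, t8, t9}
AF (EX (safe & ~alarm)): least fixpoint, start Z0 = {t1, t3, t8, t9}, add states with every successor in Z. Already a fixed point.
Sat(AF (EX (safe & ~alarm))) = {t1, t3, t8, t9}
t9 ∈ Sat(AF (EX (safe & ~alarm))) = {t1, t3, t8, t9}, so the formula holds at t9.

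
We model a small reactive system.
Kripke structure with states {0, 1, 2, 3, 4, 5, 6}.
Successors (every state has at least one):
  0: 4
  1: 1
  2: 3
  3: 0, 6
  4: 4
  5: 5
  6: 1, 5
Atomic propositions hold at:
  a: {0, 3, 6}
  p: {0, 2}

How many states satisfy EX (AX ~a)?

6

Sat(~a) = {1, 2, 4, 5}
Sat(AX ~a) = {s : every successor in {1, 2, 4, 5}} = {0, 1, 4, 5, 6}
Sat(EX (AX ~a)) = {s : some successor in {0, 1, 4, 5, 6}} = {0, 1, 3, 4, 5, 6}
|Sat(EX (AX ~a))| = |{0, 1, 3, 4, 5, 6}| = 6.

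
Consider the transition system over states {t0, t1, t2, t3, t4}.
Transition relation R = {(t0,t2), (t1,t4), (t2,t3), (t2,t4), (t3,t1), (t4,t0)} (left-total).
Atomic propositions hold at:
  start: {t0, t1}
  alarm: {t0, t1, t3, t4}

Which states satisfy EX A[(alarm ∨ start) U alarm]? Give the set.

{t1, t2, t3, t4}

Sat(alarm ∨ start) = {t0, t1, t3, t4}
A[(alarm ∨ start) U alarm]: least fixpoint, start Z0 = Sat(alarm) = {t0, t1, t3, t4}, add states in Sat(alarm ∨ start) with every successor in Z. Already a fixed point.
Sat(A[(alarm ∨ start) U alarm]) = {t0, t1, t3, t4}
Sat(EX A[(alarm ∨ start) U alarm]) = {s : some successor in {t0, t1, t3, t4}} = {t1, t2, t3, t4}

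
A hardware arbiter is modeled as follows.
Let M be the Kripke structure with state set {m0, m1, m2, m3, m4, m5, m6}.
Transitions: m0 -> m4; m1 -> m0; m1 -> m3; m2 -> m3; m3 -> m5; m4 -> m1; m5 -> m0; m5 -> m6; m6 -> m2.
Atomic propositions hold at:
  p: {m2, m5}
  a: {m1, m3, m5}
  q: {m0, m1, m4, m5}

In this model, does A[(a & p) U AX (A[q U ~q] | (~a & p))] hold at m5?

No

Sat(a & p) = {m5}
Sat(~q) = {m2, m3, m6}
A[q U ~q]: least fixpoint, start Z0 = Sat(~q) = {m2, m3, m6}, add states in Sat(q) with every successor in Z. Already a fixed point.
Sat(A[q U ~q]) = {m2, m3, m6}
Sat(~a) = {m0, m2, m4, m6}
Sat(~a & p) = {m2}
Sat(A[q U ~q] | (~a & p)) = {m2, m3, m6}
Sat(AX (A[q U ~q] | (~a & p))) = {s : every successor in {m2, m3, m6}} = {m2, m6}
A[(a & p) U AX (A[q U ~q] | (~a & p))]: least fixpoint, start Z0 = Sat(AX (A[q U ~q] | (~a & p))) = {m2, m6}, add states in Sat(a & p) with every successor in Z. Already a fixed point.
Sat(A[(a & p) U AX (A[q U ~q] | (~a & p))]) = {m2, m6}
m5 ∉ Sat(A[(a & p) U AX (A[q U ~q] | (~a & p))]) = {m2, m6}, so the formula does not hold at m5.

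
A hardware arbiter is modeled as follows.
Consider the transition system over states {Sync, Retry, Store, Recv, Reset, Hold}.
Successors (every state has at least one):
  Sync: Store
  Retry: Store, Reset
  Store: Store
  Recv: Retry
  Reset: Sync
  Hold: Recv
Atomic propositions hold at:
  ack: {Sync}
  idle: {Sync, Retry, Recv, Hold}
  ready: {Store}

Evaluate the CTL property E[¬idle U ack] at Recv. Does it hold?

Sat(¬idle) = {Store, Reset}
E[¬idle U ack]: least fixpoint, start Z0 = Sat(ack) = {Sync}, add states in Sat(¬idle) with some successor in Z. Z1 = {Sync, Reset}; fixed.
Sat(E[¬idle U ack]) = {Sync, Reset}
Recv ∉ Sat(E[¬idle U ack]) = {Sync, Reset}, so the formula does not hold at Recv.

No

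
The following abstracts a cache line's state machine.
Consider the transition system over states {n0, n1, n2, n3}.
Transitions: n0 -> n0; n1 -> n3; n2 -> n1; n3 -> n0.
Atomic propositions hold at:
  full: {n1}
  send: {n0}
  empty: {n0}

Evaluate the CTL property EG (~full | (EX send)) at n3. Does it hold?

Yes

Sat(~full) = {n0, n2, n3}
Sat(EX send) = {s : some successor in {n0}} = {n0, n3}
Sat(~full | (EX send)) = {n0, n2, n3}
EG (~full | (EX send)): greatest fixpoint, start Z0 = {n0, n2, n3}, keep only states in Sat with some successor in Z. Z1 = {n0, n3}; fixed.
Sat(EG (~full | (EX send))) = {n0, n3}
n3 ∈ Sat(EG (~full | (EX send))) = {n0, n3}, so the formula holds at n3.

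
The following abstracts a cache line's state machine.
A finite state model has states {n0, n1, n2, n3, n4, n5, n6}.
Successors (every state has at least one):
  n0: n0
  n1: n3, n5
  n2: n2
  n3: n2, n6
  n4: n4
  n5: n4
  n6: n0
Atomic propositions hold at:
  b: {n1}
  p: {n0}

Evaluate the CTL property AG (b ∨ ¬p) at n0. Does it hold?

No

Sat(¬p) = {n1, n2, n3, n4, n5, n6}
Sat(b ∨ ¬p) = {n1, n2, n3, n4, n5, n6}
AG (b ∨ ¬p): greatest fixpoint, start Z0 = {n1, n2, n3, n4, n5, n6}, keep only states in Sat with every successor in Z. Z1 = {n1, n2, n3, n4, n5}; Z2 = {n1, n2, n4, n5}; Z3 = {n2, n4, n5}; fixed.
Sat(AG (b ∨ ¬p)) = {n2, n4, n5}
n0 ∉ Sat(AG (b ∨ ¬p)) = {n2, n4, n5}, so the formula does not hold at n0.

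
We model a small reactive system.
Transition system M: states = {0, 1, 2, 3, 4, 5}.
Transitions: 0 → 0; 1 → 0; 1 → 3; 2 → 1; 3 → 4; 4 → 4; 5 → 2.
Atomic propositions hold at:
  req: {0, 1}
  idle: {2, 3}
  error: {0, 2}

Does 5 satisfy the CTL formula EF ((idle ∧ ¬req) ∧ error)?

Yes

Sat(¬req) = {2, 3, 4, 5}
Sat(idle ∧ ¬req) = {2, 3}
Sat((idle ∧ ¬req) ∧ error) = {2}
EF ((idle ∧ ¬req) ∧ error): least fixpoint, start Z0 = {2}, add states with some successor in Z. Z1 = {2, 5}; fixed.
Sat(EF ((idle ∧ ¬req) ∧ error)) = {2, 5}
5 ∈ Sat(EF ((idle ∧ ¬req) ∧ error)) = {2, 5}, so the formula holds at 5.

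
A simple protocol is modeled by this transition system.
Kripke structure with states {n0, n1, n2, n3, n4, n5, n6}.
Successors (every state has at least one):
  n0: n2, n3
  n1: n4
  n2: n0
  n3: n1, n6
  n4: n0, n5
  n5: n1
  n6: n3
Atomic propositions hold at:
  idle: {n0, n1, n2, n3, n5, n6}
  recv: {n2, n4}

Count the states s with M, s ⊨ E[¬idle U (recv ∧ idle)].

1

Sat(¬idle) = {n4}
Sat(recv ∧ idle) = {n2}
E[¬idle U (recv ∧ idle)]: least fixpoint, start Z0 = Sat((recv ∧ idle)) = {n2}, add states in Sat(¬idle) with some successor in Z. Already a fixed point.
Sat(E[¬idle U (recv ∧ idle)]) = {n2}
|Sat(E[¬idle U (recv ∧ idle)])| = |{n2}| = 1.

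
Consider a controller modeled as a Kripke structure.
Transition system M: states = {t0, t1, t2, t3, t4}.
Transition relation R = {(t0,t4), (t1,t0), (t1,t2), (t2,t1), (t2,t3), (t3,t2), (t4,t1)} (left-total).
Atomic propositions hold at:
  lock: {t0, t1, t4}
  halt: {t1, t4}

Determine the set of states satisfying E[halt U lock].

E[halt U lock]: least fixpoint, start Z0 = Sat(lock) = {t0, t1, t4}, add states in Sat(halt) with some successor in Z. Already a fixed point.
Sat(E[halt U lock]) = {t0, t1, t4}

{t0, t1, t4}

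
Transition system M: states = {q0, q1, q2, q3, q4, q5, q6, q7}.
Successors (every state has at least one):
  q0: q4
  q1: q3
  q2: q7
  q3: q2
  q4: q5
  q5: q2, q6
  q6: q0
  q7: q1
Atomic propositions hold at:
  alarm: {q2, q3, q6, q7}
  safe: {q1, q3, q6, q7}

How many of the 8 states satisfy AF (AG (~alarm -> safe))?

4

Sat(~alarm) = {q0, q1, q4, q5}
Sat(~alarm -> safe) = {q1, q2, q3, q6, q7}
AG (~alarm -> safe): greatest fixpoint, start Z0 = {q1, q2, q3, q6, q7}, keep only states in Sat with every successor in Z. Z1 = {q1, q2, q3, q7}; fixed.
Sat(AG (~alarm -> safe)) = {q1, q2, q3, q7}
AF (AG (~alarm -> safe)): least fixpoint, start Z0 = {q1, q2, q3, q7}, add states with every successor in Z. Already a fixed point.
Sat(AF (AG (~alarm -> safe))) = {q1, q2, q3, q7}
|Sat(AF (AG (~alarm -> safe)))| = |{q1, q2, q3, q7}| = 4.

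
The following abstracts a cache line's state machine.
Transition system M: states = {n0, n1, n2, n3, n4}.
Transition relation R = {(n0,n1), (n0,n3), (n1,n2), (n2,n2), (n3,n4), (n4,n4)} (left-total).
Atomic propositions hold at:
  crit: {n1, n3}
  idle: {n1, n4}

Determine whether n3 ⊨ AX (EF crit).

No

EF crit: least fixpoint, start Z0 = {n1, n3}, add states with some successor in Z. Z1 = {n0, n1, n3}; fixed.
Sat(EF crit) = {n0, n1, n3}
Sat(AX (EF crit)) = {s : every successor in {n0, n1, n3}} = {n0}
n3 ∉ Sat(AX (EF crit)) = {n0}, so the formula does not hold at n3.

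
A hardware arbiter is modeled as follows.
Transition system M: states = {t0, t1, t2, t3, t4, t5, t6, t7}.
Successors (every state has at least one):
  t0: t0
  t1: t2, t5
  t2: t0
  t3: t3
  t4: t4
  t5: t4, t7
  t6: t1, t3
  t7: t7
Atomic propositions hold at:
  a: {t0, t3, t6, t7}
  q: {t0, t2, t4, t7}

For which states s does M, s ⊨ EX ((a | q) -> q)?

Sat(a | q) = {t0, t2, t3, t4, t6, t7}
Sat((a | q) -> q) = {t0, t1, t2, t4, t5, t7}
Sat(EX ((a | q) -> q)) = {s : some successor in {t0, t1, t2, t4, t5, t7}} = {t0, t1, t2, t4, t5, t6, t7}

{t0, t1, t2, t4, t5, t6, t7}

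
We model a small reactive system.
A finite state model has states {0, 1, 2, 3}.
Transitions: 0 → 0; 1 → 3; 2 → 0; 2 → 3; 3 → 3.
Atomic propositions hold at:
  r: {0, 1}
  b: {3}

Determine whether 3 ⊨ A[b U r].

No

A[b U r]: least fixpoint, start Z0 = Sat(r) = {0, 1}, add states in Sat(b) with every successor in Z. Already a fixed point.
Sat(A[b U r]) = {0, 1}
3 ∉ Sat(A[b U r]) = {0, 1}, so the formula does not hold at 3.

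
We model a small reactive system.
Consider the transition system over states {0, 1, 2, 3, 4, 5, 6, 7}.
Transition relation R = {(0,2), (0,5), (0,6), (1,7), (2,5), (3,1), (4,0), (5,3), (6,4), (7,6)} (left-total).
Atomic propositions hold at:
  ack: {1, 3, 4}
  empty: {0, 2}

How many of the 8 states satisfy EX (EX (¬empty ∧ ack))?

Sat(¬empty) = {1, 3, 4, 5, 6, 7}
Sat(¬empty ∧ ack) = {1, 3, 4}
Sat(EX (¬empty ∧ ack)) = {s : some successor in {1, 3, 4}} = {3, 5, 6}
Sat(EX (EX (¬empty ∧ ack))) = {s : some successor in {3, 5, 6}} = {0, 2, 5, 7}
|Sat(EX (EX (¬empty ∧ ack)))| = |{0, 2, 5, 7}| = 4.

4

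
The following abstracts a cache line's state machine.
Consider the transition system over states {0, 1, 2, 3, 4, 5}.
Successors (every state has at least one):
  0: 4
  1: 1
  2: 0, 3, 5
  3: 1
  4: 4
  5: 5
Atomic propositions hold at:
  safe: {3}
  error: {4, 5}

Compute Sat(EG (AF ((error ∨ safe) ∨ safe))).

{0, 2, 4, 5}

Sat(error ∨ safe) = {3, 4, 5}
Sat((error ∨ safe) ∨ safe) = {3, 4, 5}
AF ((error ∨ safe) ∨ safe): least fixpoint, start Z0 = {3, 4, 5}, add states with every successor in Z. Z1 = {0, 3, 4, 5}; Z2 = {0, 2, 3, 4, 5}; fixed.
Sat(AF ((error ∨ safe) ∨ safe)) = {0, 2, 3, 4, 5}
EG (AF ((error ∨ safe) ∨ safe)): greatest fixpoint, start Z0 = {0, 2, 3, 4, 5}, keep only states in Sat with some successor in Z. Z1 = {0, 2, 4, 5}; fixed.
Sat(EG (AF ((error ∨ safe) ∨ safe))) = {0, 2, 4, 5}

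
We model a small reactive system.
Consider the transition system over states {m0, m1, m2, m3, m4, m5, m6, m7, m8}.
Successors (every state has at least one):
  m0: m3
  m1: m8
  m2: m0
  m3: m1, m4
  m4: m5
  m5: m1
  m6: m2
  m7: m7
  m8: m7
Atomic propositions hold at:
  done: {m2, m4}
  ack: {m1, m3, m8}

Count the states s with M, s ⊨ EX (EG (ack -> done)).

Sat(ack -> done) = {m0, m2, m4, m5, m6, m7}
EG (ack -> done): greatest fixpoint, start Z0 = {m0, m2, m4, m5, m6, m7}, keep only states in Sat with some successor in Z. Z1 = {m2, m4, m6, m7}; Z2 = {m6, m7}; Z3 = {m7}; fixed.
Sat(EG (ack -> done)) = {m7}
Sat(EX (EG (ack -> done))) = {s : some successor in {m7}} = {m7, m8}
|Sat(EX (EG (ack -> done)))| = |{m7, m8}| = 2.

2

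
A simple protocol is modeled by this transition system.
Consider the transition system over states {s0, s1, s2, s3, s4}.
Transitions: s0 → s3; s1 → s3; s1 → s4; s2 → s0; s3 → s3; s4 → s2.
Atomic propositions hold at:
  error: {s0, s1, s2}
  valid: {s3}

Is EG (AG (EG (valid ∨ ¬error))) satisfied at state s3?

Yes

Sat(¬error) = {s3, s4}
Sat(valid ∨ ¬error) = {s3, s4}
EG (valid ∨ ¬error): greatest fixpoint, start Z0 = {s3, s4}, keep only states in Sat with some successor in Z. Z1 = {s3}; fixed.
Sat(EG (valid ∨ ¬error)) = {s3}
AG (EG (valid ∨ ¬error)): greatest fixpoint, start Z0 = {s3}, keep only states in Sat with every successor in Z. Already a fixed point.
Sat(AG (EG (valid ∨ ¬error))) = {s3}
EG (AG (EG (valid ∨ ¬error))): greatest fixpoint, start Z0 = {s3}, keep only states in Sat with some successor in Z. Already a fixed point.
Sat(EG (AG (EG (valid ∨ ¬error)))) = {s3}
s3 ∈ Sat(EG (AG (EG (valid ∨ ¬error)))) = {s3}, so the formula holds at s3.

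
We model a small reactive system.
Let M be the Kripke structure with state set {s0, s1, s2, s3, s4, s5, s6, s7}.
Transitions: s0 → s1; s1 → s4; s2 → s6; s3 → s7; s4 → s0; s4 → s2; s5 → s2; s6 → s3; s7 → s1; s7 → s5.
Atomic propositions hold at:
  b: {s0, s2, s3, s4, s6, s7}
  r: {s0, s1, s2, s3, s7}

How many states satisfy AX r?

Sat(AX r) = {s : every successor in {s0, s1, s2, s3, s7}} = {s0, s3, s4, s5, s6}
|Sat(AX r)| = |{s0, s3, s4, s5, s6}| = 5.

5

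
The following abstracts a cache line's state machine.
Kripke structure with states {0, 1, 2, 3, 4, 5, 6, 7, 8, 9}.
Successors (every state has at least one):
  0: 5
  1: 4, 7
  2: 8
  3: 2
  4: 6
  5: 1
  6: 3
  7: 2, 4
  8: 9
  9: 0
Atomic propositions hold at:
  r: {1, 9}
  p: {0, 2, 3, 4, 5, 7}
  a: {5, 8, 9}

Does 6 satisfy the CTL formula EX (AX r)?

No

Sat(AX r) = {s : every successor in {1, 9}} = {5, 8}
Sat(EX (AX r)) = {s : some successor in {5, 8}} = {0, 2}
6 ∉ Sat(EX (AX r)) = {0, 2}, so the formula does not hold at 6.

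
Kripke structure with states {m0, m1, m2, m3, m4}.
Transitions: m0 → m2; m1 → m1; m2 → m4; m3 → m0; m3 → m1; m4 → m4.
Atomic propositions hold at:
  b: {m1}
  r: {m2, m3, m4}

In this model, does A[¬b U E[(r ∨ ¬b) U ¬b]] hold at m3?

Sat(¬b) = {m0, m2, m3, m4}
Sat(r ∨ ¬b) = {m0, m2, m3, m4}
E[(r ∨ ¬b) U ¬b]: least fixpoint, start Z0 = Sat(¬b) = {m0, m2, m3, m4}, add states in Sat(r ∨ ¬b) with some successor in Z. Already a fixed point.
Sat(E[(r ∨ ¬b) U ¬b]) = {m0, m2, m3, m4}
A[¬b U E[(r ∨ ¬b) U ¬b]]: least fixpoint, start Z0 = Sat(E[(r ∨ ¬b) U ¬b]) = {m0, m2, m3, m4}, add states in Sat(¬b) with every successor in Z. Already a fixed point.
Sat(A[¬b U E[(r ∨ ¬b) U ¬b]]) = {m0, m2, m3, m4}
m3 ∈ Sat(A[¬b U E[(r ∨ ¬b) U ¬b]]) = {m0, m2, m3, m4}, so the formula holds at m3.

Yes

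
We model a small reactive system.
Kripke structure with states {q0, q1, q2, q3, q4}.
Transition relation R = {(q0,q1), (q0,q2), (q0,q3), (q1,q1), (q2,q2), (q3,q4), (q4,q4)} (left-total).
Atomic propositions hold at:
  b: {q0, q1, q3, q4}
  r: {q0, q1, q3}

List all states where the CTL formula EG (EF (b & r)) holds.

Sat(b & r) = {q0, q1, q3}
EF (b & r): least fixpoint, start Z0 = {q0, q1, q3}, add states with some successor in Z. Already a fixed point.
Sat(EF (b & r)) = {q0, q1, q3}
EG (EF (b & r)): greatest fixpoint, start Z0 = {q0, q1, q3}, keep only states in Sat with some successor in Z. Z1 = {q0, q1}; fixed.
Sat(EG (EF (b & r))) = {q0, q1}

{q0, q1}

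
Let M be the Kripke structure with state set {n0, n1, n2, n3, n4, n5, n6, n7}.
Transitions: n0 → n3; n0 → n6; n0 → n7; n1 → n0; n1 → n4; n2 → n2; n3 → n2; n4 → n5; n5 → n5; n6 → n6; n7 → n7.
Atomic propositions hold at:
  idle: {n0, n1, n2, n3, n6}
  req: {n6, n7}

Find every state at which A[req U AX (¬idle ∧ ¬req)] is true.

Sat(¬idle) = {n4, n5, n7}
Sat(¬req) = {n0, n1, n2, n3, n4, n5}
Sat(¬idle ∧ ¬req) = {n4, n5}
Sat(AX (¬idle ∧ ¬req)) = {s : every successor in {n4, n5}} = {n4, n5}
A[req U AX (¬idle ∧ ¬req)]: least fixpoint, start Z0 = Sat(AX (¬idle ∧ ¬req)) = {n4, n5}, add states in Sat(req) with every successor in Z. Already a fixed point.
Sat(A[req U AX (¬idle ∧ ¬req)]) = {n4, n5}

{n4, n5}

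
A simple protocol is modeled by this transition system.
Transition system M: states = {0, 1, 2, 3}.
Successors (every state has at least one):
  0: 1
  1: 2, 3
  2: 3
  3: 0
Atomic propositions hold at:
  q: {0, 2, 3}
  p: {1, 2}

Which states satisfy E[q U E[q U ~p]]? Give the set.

Sat(~p) = {0, 3}
E[q U ~p]: least fixpoint, start Z0 = Sat(~p) = {0, 3}, add states in Sat(q) with some successor in Z. Z1 = {0, 2, 3}; fixed.
Sat(E[q U ~p]) = {0, 2, 3}
E[q U E[q U ~p]]: least fixpoint, start Z0 = Sat(E[q U ~p]) = {0, 2, 3}, add states in Sat(q) with some successor in Z. Already a fixed point.
Sat(E[q U E[q U ~p]]) = {0, 2, 3}

{0, 2, 3}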